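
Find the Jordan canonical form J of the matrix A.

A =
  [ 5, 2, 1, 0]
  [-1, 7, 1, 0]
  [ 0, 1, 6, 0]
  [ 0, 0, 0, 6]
J_3(6) ⊕ J_1(6)

The characteristic polynomial is
  det(x·I − A) = x^4 - 24*x^3 + 216*x^2 - 864*x + 1296 = (x - 6)^4

Eigenvalues and multiplicities (the geometric multiplicity of λ is n − rank(A − λI), which equals the number of Jordan blocks for λ):
  λ = 6: algebraic multiplicity = 4, geometric multiplicity = 2

Determining the block sizes for each eigenvalue:
  λ = 6: with am = 4 and gm = 2, the partition is not yet determined (e.g. several partitions of 4 into 2 parts exist). Let N = A − (6)·I. Computing rank(N^1) = 2, rank(N^2) = 1, rank(N^3) = 0; the number of blocks of size ≥ j is rank(N^{j−1}) − rank(N^j), giving [2, 1, 1]. So we have 1 block(s) of size 3, 1 block(s) of size 1 → block sizes [3, 1]

Assembling the blocks gives a Jordan form
J =
  [6, 1, 0, 0]
  [0, 6, 1, 0]
  [0, 0, 6, 0]
  [0, 0, 0, 6]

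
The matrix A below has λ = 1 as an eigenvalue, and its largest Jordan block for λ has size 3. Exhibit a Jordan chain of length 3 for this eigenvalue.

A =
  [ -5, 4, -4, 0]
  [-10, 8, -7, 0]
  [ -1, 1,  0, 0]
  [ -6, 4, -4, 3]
A Jordan chain for λ = 1 of length 3:
v_1 = (0, -3, -3, 0)ᵀ
v_2 = (-6, -10, -1, 0)ᵀ
v_3 = (1, 0, 0, 3)ᵀ

Let N = A − (1)·I. We want v_3 with N^3 v_3 = 0 but N^2 v_3 ≠ 0; then v_{j-1} := N · v_j for j = 3, …, 2.

Pick v_3 = (1, 0, 0, 3)ᵀ.
Then v_2 = N · v_3 = (-6, -10, -1, 0)ᵀ.
Then v_1 = N · v_2 = (0, -3, -3, 0)ᵀ.

Sanity check: (A − (1)·I) v_1 = (0, 0, 0, 0)ᵀ = 0. ✓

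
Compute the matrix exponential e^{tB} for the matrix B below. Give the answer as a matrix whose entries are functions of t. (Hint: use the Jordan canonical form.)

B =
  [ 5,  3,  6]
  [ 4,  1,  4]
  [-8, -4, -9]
e^{tB} =
  [6*t*exp(-t) + exp(-t), 3*t*exp(-t), 6*t*exp(-t)]
  [4*t*exp(-t), 2*t*exp(-t) + exp(-t), 4*t*exp(-t)]
  [-8*t*exp(-t), -4*t*exp(-t), -8*t*exp(-t) + exp(-t)]

Strategy: write B = P · J · P⁻¹ where J is a Jordan canonical form, so e^{tB} = P · e^{tJ} · P⁻¹, and e^{tJ} can be computed block-by-block.

B has Jordan form
J =
  [-1,  1,  0]
  [ 0, -1,  0]
  [ 0,  0, -1]
(up to reordering of blocks).

Per-block formulas:
  For a 1×1 block at λ = -1: exp(t · [-1]) = [e^(-1t)].
  For a 2×2 Jordan block J_2(-1): exp(t · J_2(-1)) = e^(-1t)·(I + t·N), where N is the 2×2 nilpotent shift.

After assembling e^{tJ} and conjugating by P, we get:

e^{tB} =
  [6*t*exp(-t) + exp(-t), 3*t*exp(-t), 6*t*exp(-t)]
  [4*t*exp(-t), 2*t*exp(-t) + exp(-t), 4*t*exp(-t)]
  [-8*t*exp(-t), -4*t*exp(-t), -8*t*exp(-t) + exp(-t)]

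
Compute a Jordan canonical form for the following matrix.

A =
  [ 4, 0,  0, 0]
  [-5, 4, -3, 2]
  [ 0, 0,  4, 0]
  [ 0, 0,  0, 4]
J_2(4) ⊕ J_1(4) ⊕ J_1(4)

The characteristic polynomial is
  det(x·I − A) = x^4 - 16*x^3 + 96*x^2 - 256*x + 256 = (x - 4)^4

Eigenvalues and multiplicities (the geometric multiplicity of λ is n − rank(A − λI), which equals the number of Jordan blocks for λ):
  λ = 4: algebraic multiplicity = 4, geometric multiplicity = 3

Determining the block sizes for each eigenvalue:
  λ = 4: 3 blocks summing to 4 forces exactly one block of size 2 and the rest size 1 → block sizes [2, 1, 1]

Assembling the blocks gives a Jordan form
J =
  [4, 1, 0, 0]
  [0, 4, 0, 0]
  [0, 0, 4, 0]
  [0, 0, 0, 4]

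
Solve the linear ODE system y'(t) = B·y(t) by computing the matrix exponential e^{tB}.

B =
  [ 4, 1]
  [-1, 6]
e^{tB} =
  [-t*exp(5*t) + exp(5*t), t*exp(5*t)]
  [-t*exp(5*t), t*exp(5*t) + exp(5*t)]

Strategy: write B = P · J · P⁻¹ where J is a Jordan canonical form, so e^{tB} = P · e^{tJ} · P⁻¹, and e^{tJ} can be computed block-by-block.

B has Jordan form
J =
  [5, 1]
  [0, 5]
(up to reordering of blocks).

Per-block formulas:
  For a 2×2 Jordan block J_2(5): exp(t · J_2(5)) = e^(5t)·(I + t·N), where N is the 2×2 nilpotent shift.

After assembling e^{tJ} and conjugating by P, we get:

e^{tB} =
  [-t*exp(5*t) + exp(5*t), t*exp(5*t)]
  [-t*exp(5*t), t*exp(5*t) + exp(5*t)]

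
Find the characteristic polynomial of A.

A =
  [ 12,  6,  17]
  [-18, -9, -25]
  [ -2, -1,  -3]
x^3

Expanding det(x·I − A) (e.g. by cofactor expansion or by noting that A is similar to its Jordan form J, which has the same characteristic polynomial as A) gives
  χ_A(x) = x^3
which factors as x^3. The eigenvalues (with algebraic multiplicities) are λ = 0 with multiplicity 3.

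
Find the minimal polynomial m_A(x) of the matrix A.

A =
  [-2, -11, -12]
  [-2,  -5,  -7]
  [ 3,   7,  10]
x^3 - 3*x^2 + 3*x - 1

The characteristic polynomial is χ_A(x) = (x - 1)^3, so the eigenvalues are known. The minimal polynomial is
  m_A(x) = Π_λ (x − λ)^{k_λ}
where k_λ is the size of the *largest* Jordan block for λ (equivalently, the smallest k with (A − λI)^k v = 0 for every generalised eigenvector v of λ).

  λ = 1: largest Jordan block has size 3, contributing (x − 1)^3

So m_A(x) = (x - 1)^3 = x^3 - 3*x^2 + 3*x - 1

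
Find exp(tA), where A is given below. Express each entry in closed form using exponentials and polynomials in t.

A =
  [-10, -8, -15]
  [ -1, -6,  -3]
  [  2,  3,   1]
e^{tA} =
  [3*t^2*exp(-5*t)/2 - 5*t*exp(-5*t) + exp(-5*t), 3*t^2*exp(-5*t)/2 - 8*t*exp(-5*t), 9*t^2*exp(-5*t)/2 - 15*t*exp(-5*t)]
  [-t*exp(-5*t), -t*exp(-5*t) + exp(-5*t), -3*t*exp(-5*t)]
  [-t^2*exp(-5*t)/2 + 2*t*exp(-5*t), -t^2*exp(-5*t)/2 + 3*t*exp(-5*t), -3*t^2*exp(-5*t)/2 + 6*t*exp(-5*t) + exp(-5*t)]

Strategy: write A = P · J · P⁻¹ where J is a Jordan canonical form, so e^{tA} = P · e^{tJ} · P⁻¹, and e^{tJ} can be computed block-by-block.

A has Jordan form
J =
  [-5,  1,  0]
  [ 0, -5,  1]
  [ 0,  0, -5]
(up to reordering of blocks).

Per-block formulas:
  For a 3×3 Jordan block J_3(-5): exp(t · J_3(-5)) = e^(-5t)·(I + t·N + (t^2/2)·N^2), where N is the 3×3 nilpotent shift.

After assembling e^{tJ} and conjugating by P, we get:

e^{tA} =
  [3*t^2*exp(-5*t)/2 - 5*t*exp(-5*t) + exp(-5*t), 3*t^2*exp(-5*t)/2 - 8*t*exp(-5*t), 9*t^2*exp(-5*t)/2 - 15*t*exp(-5*t)]
  [-t*exp(-5*t), -t*exp(-5*t) + exp(-5*t), -3*t*exp(-5*t)]
  [-t^2*exp(-5*t)/2 + 2*t*exp(-5*t), -t^2*exp(-5*t)/2 + 3*t*exp(-5*t), -3*t^2*exp(-5*t)/2 + 6*t*exp(-5*t) + exp(-5*t)]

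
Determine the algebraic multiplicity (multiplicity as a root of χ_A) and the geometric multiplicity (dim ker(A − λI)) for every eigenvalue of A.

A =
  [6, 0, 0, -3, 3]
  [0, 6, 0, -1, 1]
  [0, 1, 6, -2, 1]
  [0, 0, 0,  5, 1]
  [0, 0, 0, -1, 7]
λ = 6: alg = 5, geom = 3

Step 1 — factor the characteristic polynomial to read off the algebraic multiplicities:
  χ_A(x) = (x - 6)^5

Step 2 — compute geometric multiplicities via the rank-nullity identity g(λ) = n − rank(A − λI):
  rank(A − (6)·I) = 2, so dim ker(A − (6)·I) = n − 2 = 3

Summary:
  λ = 6: algebraic multiplicity = 5, geometric multiplicity = 3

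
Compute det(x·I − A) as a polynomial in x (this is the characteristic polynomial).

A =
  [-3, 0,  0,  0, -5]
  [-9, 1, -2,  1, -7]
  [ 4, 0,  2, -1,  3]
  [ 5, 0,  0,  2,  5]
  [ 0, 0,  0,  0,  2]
x^5 - 4*x^4 - 3*x^3 + 34*x^2 - 52*x + 24

Expanding det(x·I − A) (e.g. by cofactor expansion or by noting that A is similar to its Jordan form J, which has the same characteristic polynomial as A) gives
  χ_A(x) = x^5 - 4*x^4 - 3*x^3 + 34*x^2 - 52*x + 24
which factors as (x - 2)^3*(x - 1)*(x + 3). The eigenvalues (with algebraic multiplicities) are λ = -3 with multiplicity 1, λ = 1 with multiplicity 1, λ = 2 with multiplicity 3.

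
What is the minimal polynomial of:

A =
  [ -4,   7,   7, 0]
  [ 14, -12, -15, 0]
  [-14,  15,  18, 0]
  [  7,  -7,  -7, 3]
x^3 - 2*x^2 - 15*x + 36

The characteristic polynomial is χ_A(x) = (x - 3)^3*(x + 4), so the eigenvalues are known. The minimal polynomial is
  m_A(x) = Π_λ (x − λ)^{k_λ}
where k_λ is the size of the *largest* Jordan block for λ (equivalently, the smallest k with (A − λI)^k v = 0 for every generalised eigenvector v of λ).

  λ = -4: largest Jordan block has size 1, contributing (x + 4)
  λ = 3: largest Jordan block has size 2, contributing (x − 3)^2

So m_A(x) = (x - 3)^2*(x + 4) = x^3 - 2*x^2 - 15*x + 36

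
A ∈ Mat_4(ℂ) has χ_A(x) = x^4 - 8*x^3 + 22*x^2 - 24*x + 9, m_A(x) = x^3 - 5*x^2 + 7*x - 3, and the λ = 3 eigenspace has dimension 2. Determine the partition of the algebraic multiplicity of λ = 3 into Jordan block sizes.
Block sizes for λ = 3: [1, 1]

Step 1 — from the characteristic polynomial, algebraic multiplicity of λ = 3 is 2. From dim ker(A − (3)·I) = 2, there are exactly 2 Jordan blocks for λ = 3.
Step 2 — from the minimal polynomial, the factor (x − 3) tells us the largest block for λ = 3 has size 1.
Step 3 — with total size 2, 2 blocks, and largest block 1, the block sizes (in nonincreasing order) are [1, 1].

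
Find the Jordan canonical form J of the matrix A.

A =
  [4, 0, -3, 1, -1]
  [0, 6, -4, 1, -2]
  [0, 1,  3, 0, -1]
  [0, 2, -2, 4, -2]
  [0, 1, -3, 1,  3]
J_3(4) ⊕ J_2(4)

The characteristic polynomial is
  det(x·I − A) = x^5 - 20*x^4 + 160*x^3 - 640*x^2 + 1280*x - 1024 = (x - 4)^5

Eigenvalues and multiplicities (the geometric multiplicity of λ is n − rank(A − λI), which equals the number of Jordan blocks for λ):
  λ = 4: algebraic multiplicity = 5, geometric multiplicity = 2

Determining the block sizes for each eigenvalue:
  λ = 4: with am = 5 and gm = 2, the partition is not yet determined (e.g. several partitions of 5 into 2 parts exist). Let N = A − (4)·I. Computing rank(N^1) = 3, rank(N^2) = 1, rank(N^3) = 0; the number of blocks of size ≥ j is rank(N^{j−1}) − rank(N^j), giving [2, 2, 1]. So we have 1 block(s) of size 3, 1 block(s) of size 2 → block sizes [3, 2]

Assembling the blocks gives a Jordan form
J =
  [4, 1, 0, 0, 0]
  [0, 4, 1, 0, 0]
  [0, 0, 4, 0, 0]
  [0, 0, 0, 4, 1]
  [0, 0, 0, 0, 4]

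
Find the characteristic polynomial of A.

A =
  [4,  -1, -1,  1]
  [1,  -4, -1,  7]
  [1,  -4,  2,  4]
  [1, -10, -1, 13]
x^4 - 15*x^3 + 81*x^2 - 189*x + 162

Expanding det(x·I − A) (e.g. by cofactor expansion or by noting that A is similar to its Jordan form J, which has the same characteristic polynomial as A) gives
  χ_A(x) = x^4 - 15*x^3 + 81*x^2 - 189*x + 162
which factors as (x - 6)*(x - 3)^3. The eigenvalues (with algebraic multiplicities) are λ = 3 with multiplicity 3, λ = 6 with multiplicity 1.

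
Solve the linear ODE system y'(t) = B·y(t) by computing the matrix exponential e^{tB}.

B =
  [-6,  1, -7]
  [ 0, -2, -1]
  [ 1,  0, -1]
e^{tB} =
  [t^2*exp(-3*t) - 3*t*exp(-3*t) + exp(-3*t), -t^2*exp(-3*t) + t*exp(-3*t), 3*t^2*exp(-3*t) - 7*t*exp(-3*t)]
  [-t^2*exp(-3*t)/2, t^2*exp(-3*t)/2 + t*exp(-3*t) + exp(-3*t), -3*t^2*exp(-3*t)/2 - t*exp(-3*t)]
  [-t^2*exp(-3*t)/2 + t*exp(-3*t), t^2*exp(-3*t)/2, -3*t^2*exp(-3*t)/2 + 2*t*exp(-3*t) + exp(-3*t)]

Strategy: write B = P · J · P⁻¹ where J is a Jordan canonical form, so e^{tB} = P · e^{tJ} · P⁻¹, and e^{tJ} can be computed block-by-block.

B has Jordan form
J =
  [-3,  1,  0]
  [ 0, -3,  1]
  [ 0,  0, -3]
(up to reordering of blocks).

Per-block formulas:
  For a 3×3 Jordan block J_3(-3): exp(t · J_3(-3)) = e^(-3t)·(I + t·N + (t^2/2)·N^2), where N is the 3×3 nilpotent shift.

After assembling e^{tJ} and conjugating by P, we get:

e^{tB} =
  [t^2*exp(-3*t) - 3*t*exp(-3*t) + exp(-3*t), -t^2*exp(-3*t) + t*exp(-3*t), 3*t^2*exp(-3*t) - 7*t*exp(-3*t)]
  [-t^2*exp(-3*t)/2, t^2*exp(-3*t)/2 + t*exp(-3*t) + exp(-3*t), -3*t^2*exp(-3*t)/2 - t*exp(-3*t)]
  [-t^2*exp(-3*t)/2 + t*exp(-3*t), t^2*exp(-3*t)/2, -3*t^2*exp(-3*t)/2 + 2*t*exp(-3*t) + exp(-3*t)]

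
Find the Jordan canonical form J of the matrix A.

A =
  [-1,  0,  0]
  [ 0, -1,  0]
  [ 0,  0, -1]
J_1(-1) ⊕ J_1(-1) ⊕ J_1(-1)

The characteristic polynomial is
  det(x·I − A) = x^3 + 3*x^2 + 3*x + 1 = (x + 1)^3

Eigenvalues and multiplicities (the geometric multiplicity of λ is n − rank(A − λI), which equals the number of Jordan blocks for λ):
  λ = -1: algebraic multiplicity = 3, geometric multiplicity = 3

Determining the block sizes for each eigenvalue:
  λ = -1: gm = am = 3, so every block has size 1 → block sizes [1, 1, 1]

Assembling the blocks gives a Jordan form
J =
  [-1,  0,  0]
  [ 0, -1,  0]
  [ 0,  0, -1]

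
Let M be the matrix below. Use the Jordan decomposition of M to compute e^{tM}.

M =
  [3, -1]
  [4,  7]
e^{tM} =
  [-2*t*exp(5*t) + exp(5*t), -t*exp(5*t)]
  [4*t*exp(5*t), 2*t*exp(5*t) + exp(5*t)]

Strategy: write M = P · J · P⁻¹ where J is a Jordan canonical form, so e^{tM} = P · e^{tJ} · P⁻¹, and e^{tJ} can be computed block-by-block.

M has Jordan form
J =
  [5, 1]
  [0, 5]
(up to reordering of blocks).

Per-block formulas:
  For a 2×2 Jordan block J_2(5): exp(t · J_2(5)) = e^(5t)·(I + t·N), where N is the 2×2 nilpotent shift.

After assembling e^{tJ} and conjugating by P, we get:

e^{tM} =
  [-2*t*exp(5*t) + exp(5*t), -t*exp(5*t)]
  [4*t*exp(5*t), 2*t*exp(5*t) + exp(5*t)]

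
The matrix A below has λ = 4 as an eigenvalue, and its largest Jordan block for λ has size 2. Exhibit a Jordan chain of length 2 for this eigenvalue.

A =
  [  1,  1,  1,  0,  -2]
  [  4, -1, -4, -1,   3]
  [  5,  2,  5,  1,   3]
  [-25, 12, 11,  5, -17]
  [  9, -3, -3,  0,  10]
A Jordan chain for λ = 4 of length 2:
v_1 = (-3, 4, 5, -25, 9)ᵀ
v_2 = (1, 0, 0, 0, 0)ᵀ

Let N = A − (4)·I. We want v_2 with N^2 v_2 = 0 but N^1 v_2 ≠ 0; then v_{j-1} := N · v_j for j = 2, …, 2.

Pick v_2 = (1, 0, 0, 0, 0)ᵀ.
Then v_1 = N · v_2 = (-3, 4, 5, -25, 9)ᵀ.

Sanity check: (A − (4)·I) v_1 = (0, 0, 0, 0, 0)ᵀ = 0. ✓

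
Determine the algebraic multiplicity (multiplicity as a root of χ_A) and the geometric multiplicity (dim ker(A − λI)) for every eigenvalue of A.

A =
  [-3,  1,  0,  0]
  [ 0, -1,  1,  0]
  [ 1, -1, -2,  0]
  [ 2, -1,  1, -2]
λ = -2: alg = 4, geom = 2

Step 1 — factor the characteristic polynomial to read off the algebraic multiplicities:
  χ_A(x) = (x + 2)^4

Step 2 — compute geometric multiplicities via the rank-nullity identity g(λ) = n − rank(A − λI):
  rank(A − (-2)·I) = 2, so dim ker(A − (-2)·I) = n − 2 = 2

Summary:
  λ = -2: algebraic multiplicity = 4, geometric multiplicity = 2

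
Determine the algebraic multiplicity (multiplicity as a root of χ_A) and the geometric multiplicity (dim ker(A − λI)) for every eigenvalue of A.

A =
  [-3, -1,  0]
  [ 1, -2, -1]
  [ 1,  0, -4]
λ = -3: alg = 3, geom = 1

Step 1 — factor the characteristic polynomial to read off the algebraic multiplicities:
  χ_A(x) = (x + 3)^3

Step 2 — compute geometric multiplicities via the rank-nullity identity g(λ) = n − rank(A − λI):
  rank(A − (-3)·I) = 2, so dim ker(A − (-3)·I) = n − 2 = 1

Summary:
  λ = -3: algebraic multiplicity = 3, geometric multiplicity = 1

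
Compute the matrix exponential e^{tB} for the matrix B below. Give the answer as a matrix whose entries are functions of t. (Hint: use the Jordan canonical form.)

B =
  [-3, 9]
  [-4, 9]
e^{tB} =
  [-6*t*exp(3*t) + exp(3*t), 9*t*exp(3*t)]
  [-4*t*exp(3*t), 6*t*exp(3*t) + exp(3*t)]

Strategy: write B = P · J · P⁻¹ where J is a Jordan canonical form, so e^{tB} = P · e^{tJ} · P⁻¹, and e^{tJ} can be computed block-by-block.

B has Jordan form
J =
  [3, 1]
  [0, 3]
(up to reordering of blocks).

Per-block formulas:
  For a 2×2 Jordan block J_2(3): exp(t · J_2(3)) = e^(3t)·(I + t·N), where N is the 2×2 nilpotent shift.

After assembling e^{tJ} and conjugating by P, we get:

e^{tB} =
  [-6*t*exp(3*t) + exp(3*t), 9*t*exp(3*t)]
  [-4*t*exp(3*t), 6*t*exp(3*t) + exp(3*t)]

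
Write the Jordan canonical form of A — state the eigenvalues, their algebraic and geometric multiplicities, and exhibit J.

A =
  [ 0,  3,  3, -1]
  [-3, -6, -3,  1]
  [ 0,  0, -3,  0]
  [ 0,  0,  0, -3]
J_2(-3) ⊕ J_1(-3) ⊕ J_1(-3)

The characteristic polynomial is
  det(x·I − A) = x^4 + 12*x^3 + 54*x^2 + 108*x + 81 = (x + 3)^4

Eigenvalues and multiplicities (the geometric multiplicity of λ is n − rank(A − λI), which equals the number of Jordan blocks for λ):
  λ = -3: algebraic multiplicity = 4, geometric multiplicity = 3

Determining the block sizes for each eigenvalue:
  λ = -3: 3 blocks summing to 4 forces exactly one block of size 2 and the rest size 1 → block sizes [2, 1, 1]

Assembling the blocks gives a Jordan form
J =
  [-3,  1,  0,  0]
  [ 0, -3,  0,  0]
  [ 0,  0, -3,  0]
  [ 0,  0,  0, -3]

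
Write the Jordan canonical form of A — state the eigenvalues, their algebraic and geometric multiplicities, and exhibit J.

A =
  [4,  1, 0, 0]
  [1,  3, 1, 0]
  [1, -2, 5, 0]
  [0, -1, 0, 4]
J_3(4) ⊕ J_1(4)

The characteristic polynomial is
  det(x·I − A) = x^4 - 16*x^3 + 96*x^2 - 256*x + 256 = (x - 4)^4

Eigenvalues and multiplicities (the geometric multiplicity of λ is n − rank(A − λI), which equals the number of Jordan blocks for λ):
  λ = 4: algebraic multiplicity = 4, geometric multiplicity = 2

Determining the block sizes for each eigenvalue:
  λ = 4: with am = 4 and gm = 2, the partition is not yet determined (e.g. several partitions of 4 into 2 parts exist). Let N = A − (4)·I. Computing rank(N^1) = 2, rank(N^2) = 1, rank(N^3) = 0; the number of blocks of size ≥ j is rank(N^{j−1}) − rank(N^j), giving [2, 1, 1]. So we have 1 block(s) of size 3, 1 block(s) of size 1 → block sizes [3, 1]

Assembling the blocks gives a Jordan form
J =
  [4, 1, 0, 0]
  [0, 4, 1, 0]
  [0, 0, 4, 0]
  [0, 0, 0, 4]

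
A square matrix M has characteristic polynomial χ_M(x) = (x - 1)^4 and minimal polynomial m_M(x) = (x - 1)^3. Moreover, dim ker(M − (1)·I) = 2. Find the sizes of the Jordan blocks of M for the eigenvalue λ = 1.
Block sizes for λ = 1: [3, 1]

Step 1 — from the characteristic polynomial, algebraic multiplicity of λ = 1 is 4. From dim ker(M − (1)·I) = 2, there are exactly 2 Jordan blocks for λ = 1.
Step 2 — from the minimal polynomial, the factor (x − 1)^3 tells us the largest block for λ = 1 has size 3.
Step 3 — with total size 4, 2 blocks, and largest block 3, the block sizes (in nonincreasing order) are [3, 1].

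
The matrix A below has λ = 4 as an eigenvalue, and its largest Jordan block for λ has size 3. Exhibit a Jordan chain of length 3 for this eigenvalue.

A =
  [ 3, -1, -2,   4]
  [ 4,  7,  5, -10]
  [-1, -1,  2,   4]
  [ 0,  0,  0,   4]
A Jordan chain for λ = 4 of length 3:
v_1 = (-1, 3, -1, 0)ᵀ
v_2 = (-1, 4, -1, 0)ᵀ
v_3 = (1, 0, 0, 0)ᵀ

Let N = A − (4)·I. We want v_3 with N^3 v_3 = 0 but N^2 v_3 ≠ 0; then v_{j-1} := N · v_j for j = 3, …, 2.

Pick v_3 = (1, 0, 0, 0)ᵀ.
Then v_2 = N · v_3 = (-1, 4, -1, 0)ᵀ.
Then v_1 = N · v_2 = (-1, 3, -1, 0)ᵀ.

Sanity check: (A − (4)·I) v_1 = (0, 0, 0, 0)ᵀ = 0. ✓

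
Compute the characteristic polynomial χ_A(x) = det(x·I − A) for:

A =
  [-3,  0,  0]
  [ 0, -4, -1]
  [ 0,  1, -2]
x^3 + 9*x^2 + 27*x + 27

Expanding det(x·I − A) (e.g. by cofactor expansion or by noting that A is similar to its Jordan form J, which has the same characteristic polynomial as A) gives
  χ_A(x) = x^3 + 9*x^2 + 27*x + 27
which factors as (x + 3)^3. The eigenvalues (with algebraic multiplicities) are λ = -3 with multiplicity 3.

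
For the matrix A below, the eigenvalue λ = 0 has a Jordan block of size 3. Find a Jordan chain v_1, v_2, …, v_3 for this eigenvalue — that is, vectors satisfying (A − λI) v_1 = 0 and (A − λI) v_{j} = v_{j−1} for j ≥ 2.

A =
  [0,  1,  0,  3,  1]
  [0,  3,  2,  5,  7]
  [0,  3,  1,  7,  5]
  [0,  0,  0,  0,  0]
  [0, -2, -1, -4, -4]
A Jordan chain for λ = 0 of length 3:
v_1 = (1, 1, 2, 0, -1)ᵀ
v_2 = (1, 3, 3, 0, -2)ᵀ
v_3 = (0, 1, 0, 0, 0)ᵀ

Let N = A − (0)·I. We want v_3 with N^3 v_3 = 0 but N^2 v_3 ≠ 0; then v_{j-1} := N · v_j for j = 3, …, 2.

Pick v_3 = (0, 1, 0, 0, 0)ᵀ.
Then v_2 = N · v_3 = (1, 3, 3, 0, -2)ᵀ.
Then v_1 = N · v_2 = (1, 1, 2, 0, -1)ᵀ.

Sanity check: (A − (0)·I) v_1 = (0, 0, 0, 0, 0)ᵀ = 0. ✓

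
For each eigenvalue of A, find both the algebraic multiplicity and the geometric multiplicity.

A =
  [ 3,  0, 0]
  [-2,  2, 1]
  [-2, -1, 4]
λ = 3: alg = 3, geom = 2

Step 1 — factor the characteristic polynomial to read off the algebraic multiplicities:
  χ_A(x) = (x - 3)^3

Step 2 — compute geometric multiplicities via the rank-nullity identity g(λ) = n − rank(A − λI):
  rank(A − (3)·I) = 1, so dim ker(A − (3)·I) = n − 1 = 2

Summary:
  λ = 3: algebraic multiplicity = 3, geometric multiplicity = 2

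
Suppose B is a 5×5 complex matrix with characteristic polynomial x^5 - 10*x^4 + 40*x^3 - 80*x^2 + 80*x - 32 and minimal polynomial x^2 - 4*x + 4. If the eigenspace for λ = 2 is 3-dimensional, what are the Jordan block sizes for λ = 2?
Block sizes for λ = 2: [2, 2, 1]

Step 1 — from the characteristic polynomial, algebraic multiplicity of λ = 2 is 5. From dim ker(B − (2)·I) = 3, there are exactly 3 Jordan blocks for λ = 2.
Step 2 — from the minimal polynomial, the factor (x − 2)^2 tells us the largest block for λ = 2 has size 2.
Step 3 — with total size 5, 3 blocks, and largest block 2, the block sizes (in nonincreasing order) are [2, 2, 1].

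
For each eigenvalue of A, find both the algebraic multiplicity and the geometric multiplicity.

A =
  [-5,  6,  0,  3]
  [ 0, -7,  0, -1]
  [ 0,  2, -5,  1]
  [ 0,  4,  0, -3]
λ = -5: alg = 4, geom = 3

Step 1 — factor the characteristic polynomial to read off the algebraic multiplicities:
  χ_A(x) = (x + 5)^4

Step 2 — compute geometric multiplicities via the rank-nullity identity g(λ) = n − rank(A − λI):
  rank(A − (-5)·I) = 1, so dim ker(A − (-5)·I) = n − 1 = 3

Summary:
  λ = -5: algebraic multiplicity = 4, geometric multiplicity = 3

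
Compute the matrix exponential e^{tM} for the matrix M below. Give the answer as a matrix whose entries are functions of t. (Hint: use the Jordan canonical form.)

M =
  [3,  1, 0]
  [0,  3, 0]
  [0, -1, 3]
e^{tM} =
  [exp(3*t), t*exp(3*t), 0]
  [0, exp(3*t), 0]
  [0, -t*exp(3*t), exp(3*t)]

Strategy: write M = P · J · P⁻¹ where J is a Jordan canonical form, so e^{tM} = P · e^{tJ} · P⁻¹, and e^{tJ} can be computed block-by-block.

M has Jordan form
J =
  [3, 1, 0]
  [0, 3, 0]
  [0, 0, 3]
(up to reordering of blocks).

Per-block formulas:
  For a 2×2 Jordan block J_2(3): exp(t · J_2(3)) = e^(3t)·(I + t·N), where N is the 2×2 nilpotent shift.
  For a 1×1 block at λ = 3: exp(t · [3]) = [e^(3t)].

After assembling e^{tJ} and conjugating by P, we get:

e^{tM} =
  [exp(3*t), t*exp(3*t), 0]
  [0, exp(3*t), 0]
  [0, -t*exp(3*t), exp(3*t)]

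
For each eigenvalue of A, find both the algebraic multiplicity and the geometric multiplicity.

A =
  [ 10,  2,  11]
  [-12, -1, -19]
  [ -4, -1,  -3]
λ = 2: alg = 3, geom = 1

Step 1 — factor the characteristic polynomial to read off the algebraic multiplicities:
  χ_A(x) = (x - 2)^3

Step 2 — compute geometric multiplicities via the rank-nullity identity g(λ) = n − rank(A − λI):
  rank(A − (2)·I) = 2, so dim ker(A − (2)·I) = n − 2 = 1

Summary:
  λ = 2: algebraic multiplicity = 3, geometric multiplicity = 1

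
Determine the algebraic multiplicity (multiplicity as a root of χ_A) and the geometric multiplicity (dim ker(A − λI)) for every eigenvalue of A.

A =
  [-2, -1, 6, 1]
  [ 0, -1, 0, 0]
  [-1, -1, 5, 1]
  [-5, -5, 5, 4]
λ = -1: alg = 2, geom = 2; λ = 4: alg = 2, geom = 1

Step 1 — factor the characteristic polynomial to read off the algebraic multiplicities:
  χ_A(x) = (x - 4)^2*(x + 1)^2

Step 2 — compute geometric multiplicities via the rank-nullity identity g(λ) = n − rank(A − λI):
  rank(A − (-1)·I) = 2, so dim ker(A − (-1)·I) = n − 2 = 2
  rank(A − (4)·I) = 3, so dim ker(A − (4)·I) = n − 3 = 1

Summary:
  λ = -1: algebraic multiplicity = 2, geometric multiplicity = 2
  λ = 4: algebraic multiplicity = 2, geometric multiplicity = 1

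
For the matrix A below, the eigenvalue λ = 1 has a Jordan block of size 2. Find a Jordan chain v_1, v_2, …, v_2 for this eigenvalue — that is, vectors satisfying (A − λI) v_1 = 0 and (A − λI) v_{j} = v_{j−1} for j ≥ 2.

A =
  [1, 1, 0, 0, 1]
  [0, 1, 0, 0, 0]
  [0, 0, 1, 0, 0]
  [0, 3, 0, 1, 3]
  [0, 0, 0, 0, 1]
A Jordan chain for λ = 1 of length 2:
v_1 = (1, 0, 0, 3, 0)ᵀ
v_2 = (0, 1, 0, 0, 0)ᵀ

Let N = A − (1)·I. We want v_2 with N^2 v_2 = 0 but N^1 v_2 ≠ 0; then v_{j-1} := N · v_j for j = 2, …, 2.

Pick v_2 = (0, 1, 0, 0, 0)ᵀ.
Then v_1 = N · v_2 = (1, 0, 0, 3, 0)ᵀ.

Sanity check: (A − (1)·I) v_1 = (0, 0, 0, 0, 0)ᵀ = 0. ✓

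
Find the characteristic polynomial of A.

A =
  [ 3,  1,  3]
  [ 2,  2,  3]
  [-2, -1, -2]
x^3 - 3*x^2 + 3*x - 1

Expanding det(x·I − A) (e.g. by cofactor expansion or by noting that A is similar to its Jordan form J, which has the same characteristic polynomial as A) gives
  χ_A(x) = x^3 - 3*x^2 + 3*x - 1
which factors as (x - 1)^3. The eigenvalues (with algebraic multiplicities) are λ = 1 with multiplicity 3.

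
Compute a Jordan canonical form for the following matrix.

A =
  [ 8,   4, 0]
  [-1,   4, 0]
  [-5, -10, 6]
J_2(6) ⊕ J_1(6)

The characteristic polynomial is
  det(x·I − A) = x^3 - 18*x^2 + 108*x - 216 = (x - 6)^3

Eigenvalues and multiplicities (the geometric multiplicity of λ is n − rank(A − λI), which equals the number of Jordan blocks for λ):
  λ = 6: algebraic multiplicity = 3, geometric multiplicity = 2

Determining the block sizes for each eigenvalue:
  λ = 6: 2 blocks summing to 3 forces exactly one block of size 2 and the rest size 1 → block sizes [2, 1]

Assembling the blocks gives a Jordan form
J =
  [6, 1, 0]
  [0, 6, 0]
  [0, 0, 6]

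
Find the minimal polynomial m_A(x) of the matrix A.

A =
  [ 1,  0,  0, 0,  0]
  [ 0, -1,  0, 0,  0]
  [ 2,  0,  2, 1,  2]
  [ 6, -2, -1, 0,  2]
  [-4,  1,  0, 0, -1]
x^4 - 2*x^2 + 1

The characteristic polynomial is χ_A(x) = (x - 1)^3*(x + 1)^2, so the eigenvalues are known. The minimal polynomial is
  m_A(x) = Π_λ (x − λ)^{k_λ}
where k_λ is the size of the *largest* Jordan block for λ (equivalently, the smallest k with (A − λI)^k v = 0 for every generalised eigenvector v of λ).

  λ = -1: largest Jordan block has size 2, contributing (x + 1)^2
  λ = 1: largest Jordan block has size 2, contributing (x − 1)^2

So m_A(x) = (x - 1)^2*(x + 1)^2 = x^4 - 2*x^2 + 1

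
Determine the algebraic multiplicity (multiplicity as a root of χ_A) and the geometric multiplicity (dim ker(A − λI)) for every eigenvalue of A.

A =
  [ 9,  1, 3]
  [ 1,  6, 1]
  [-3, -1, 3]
λ = 6: alg = 3, geom = 1

Step 1 — factor the characteristic polynomial to read off the algebraic multiplicities:
  χ_A(x) = (x - 6)^3

Step 2 — compute geometric multiplicities via the rank-nullity identity g(λ) = n − rank(A − λI):
  rank(A − (6)·I) = 2, so dim ker(A − (6)·I) = n − 2 = 1

Summary:
  λ = 6: algebraic multiplicity = 3, geometric multiplicity = 1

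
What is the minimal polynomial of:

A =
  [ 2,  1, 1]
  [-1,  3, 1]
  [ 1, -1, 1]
x^3 - 6*x^2 + 12*x - 8

The characteristic polynomial is χ_A(x) = (x - 2)^3, so the eigenvalues are known. The minimal polynomial is
  m_A(x) = Π_λ (x − λ)^{k_λ}
where k_λ is the size of the *largest* Jordan block for λ (equivalently, the smallest k with (A − λI)^k v = 0 for every generalised eigenvector v of λ).

  λ = 2: largest Jordan block has size 3, contributing (x − 2)^3

So m_A(x) = (x - 2)^3 = x^3 - 6*x^2 + 12*x - 8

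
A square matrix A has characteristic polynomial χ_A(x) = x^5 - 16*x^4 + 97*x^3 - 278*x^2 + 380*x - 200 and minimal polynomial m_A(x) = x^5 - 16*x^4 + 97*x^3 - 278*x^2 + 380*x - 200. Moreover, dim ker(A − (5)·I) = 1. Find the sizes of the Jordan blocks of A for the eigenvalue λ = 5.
Block sizes for λ = 5: [2]

Step 1 — from the characteristic polynomial, algebraic multiplicity of λ = 5 is 2. From dim ker(A − (5)·I) = 1, there are exactly 1 Jordan blocks for λ = 5.
Step 2 — from the minimal polynomial, the factor (x − 5)^2 tells us the largest block for λ = 5 has size 2.
Step 3 — with total size 2, 1 blocks, and largest block 2, the block sizes (in nonincreasing order) are [2].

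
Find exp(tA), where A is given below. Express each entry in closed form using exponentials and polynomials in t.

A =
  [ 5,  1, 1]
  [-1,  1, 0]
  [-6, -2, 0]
e^{tA} =
  [t^2*exp(2*t) + 3*t*exp(2*t) + exp(2*t), t*exp(2*t), t^2*exp(2*t)/2 + t*exp(2*t)]
  [-t^2*exp(2*t) - t*exp(2*t), -t*exp(2*t) + exp(2*t), -t^2*exp(2*t)/2]
  [-2*t^2*exp(2*t) - 6*t*exp(2*t), -2*t*exp(2*t), -t^2*exp(2*t) - 2*t*exp(2*t) + exp(2*t)]

Strategy: write A = P · J · P⁻¹ where J is a Jordan canonical form, so e^{tA} = P · e^{tJ} · P⁻¹, and e^{tJ} can be computed block-by-block.

A has Jordan form
J =
  [2, 1, 0]
  [0, 2, 1]
  [0, 0, 2]
(up to reordering of blocks).

Per-block formulas:
  For a 3×3 Jordan block J_3(2): exp(t · J_3(2)) = e^(2t)·(I + t·N + (t^2/2)·N^2), where N is the 3×3 nilpotent shift.

After assembling e^{tJ} and conjugating by P, we get:

e^{tA} =
  [t^2*exp(2*t) + 3*t*exp(2*t) + exp(2*t), t*exp(2*t), t^2*exp(2*t)/2 + t*exp(2*t)]
  [-t^2*exp(2*t) - t*exp(2*t), -t*exp(2*t) + exp(2*t), -t^2*exp(2*t)/2]
  [-2*t^2*exp(2*t) - 6*t*exp(2*t), -2*t*exp(2*t), -t^2*exp(2*t) - 2*t*exp(2*t) + exp(2*t)]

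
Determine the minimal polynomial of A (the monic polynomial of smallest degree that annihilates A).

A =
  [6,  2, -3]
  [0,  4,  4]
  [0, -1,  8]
x^3 - 18*x^2 + 108*x - 216

The characteristic polynomial is χ_A(x) = (x - 6)^3, so the eigenvalues are known. The minimal polynomial is
  m_A(x) = Π_λ (x − λ)^{k_λ}
where k_λ is the size of the *largest* Jordan block for λ (equivalently, the smallest k with (A − λI)^k v = 0 for every generalised eigenvector v of λ).

  λ = 6: largest Jordan block has size 3, contributing (x − 6)^3

So m_A(x) = (x - 6)^3 = x^3 - 18*x^2 + 108*x - 216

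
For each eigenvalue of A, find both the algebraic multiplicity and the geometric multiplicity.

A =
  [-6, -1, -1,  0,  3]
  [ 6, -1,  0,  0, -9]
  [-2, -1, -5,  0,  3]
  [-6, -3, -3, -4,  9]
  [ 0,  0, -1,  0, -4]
λ = -4: alg = 5, geom = 3

Step 1 — factor the characteristic polynomial to read off the algebraic multiplicities:
  χ_A(x) = (x + 4)^5

Step 2 — compute geometric multiplicities via the rank-nullity identity g(λ) = n − rank(A − λI):
  rank(A − (-4)·I) = 2, so dim ker(A − (-4)·I) = n − 2 = 3

Summary:
  λ = -4: algebraic multiplicity = 5, geometric multiplicity = 3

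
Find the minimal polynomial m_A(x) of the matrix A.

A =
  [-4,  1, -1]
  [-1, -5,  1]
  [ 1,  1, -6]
x^3 + 15*x^2 + 75*x + 125

The characteristic polynomial is χ_A(x) = (x + 5)^3, so the eigenvalues are known. The minimal polynomial is
  m_A(x) = Π_λ (x − λ)^{k_λ}
where k_λ is the size of the *largest* Jordan block for λ (equivalently, the smallest k with (A − λI)^k v = 0 for every generalised eigenvector v of λ).

  λ = -5: largest Jordan block has size 3, contributing (x + 5)^3

So m_A(x) = (x + 5)^3 = x^3 + 15*x^2 + 75*x + 125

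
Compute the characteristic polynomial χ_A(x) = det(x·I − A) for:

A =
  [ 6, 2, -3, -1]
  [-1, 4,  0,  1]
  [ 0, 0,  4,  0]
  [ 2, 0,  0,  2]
x^4 - 16*x^3 + 96*x^2 - 256*x + 256

Expanding det(x·I − A) (e.g. by cofactor expansion or by noting that A is similar to its Jordan form J, which has the same characteristic polynomial as A) gives
  χ_A(x) = x^4 - 16*x^3 + 96*x^2 - 256*x + 256
which factors as (x - 4)^4. The eigenvalues (with algebraic multiplicities) are λ = 4 with multiplicity 4.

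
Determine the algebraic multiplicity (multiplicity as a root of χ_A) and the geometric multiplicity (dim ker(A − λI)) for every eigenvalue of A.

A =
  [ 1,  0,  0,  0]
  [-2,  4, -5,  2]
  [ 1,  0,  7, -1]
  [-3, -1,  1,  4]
λ = 1: alg = 1, geom = 1; λ = 5: alg = 3, geom = 1

Step 1 — factor the characteristic polynomial to read off the algebraic multiplicities:
  χ_A(x) = (x - 5)^3*(x - 1)

Step 2 — compute geometric multiplicities via the rank-nullity identity g(λ) = n − rank(A − λI):
  rank(A − (1)·I) = 3, so dim ker(A − (1)·I) = n − 3 = 1
  rank(A − (5)·I) = 3, so dim ker(A − (5)·I) = n − 3 = 1

Summary:
  λ = 1: algebraic multiplicity = 1, geometric multiplicity = 1
  λ = 5: algebraic multiplicity = 3, geometric multiplicity = 1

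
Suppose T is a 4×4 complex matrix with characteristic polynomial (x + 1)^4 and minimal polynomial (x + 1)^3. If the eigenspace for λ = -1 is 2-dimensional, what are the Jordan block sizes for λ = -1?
Block sizes for λ = -1: [3, 1]

Step 1 — from the characteristic polynomial, algebraic multiplicity of λ = -1 is 4. From dim ker(T − (-1)·I) = 2, there are exactly 2 Jordan blocks for λ = -1.
Step 2 — from the minimal polynomial, the factor (x + 1)^3 tells us the largest block for λ = -1 has size 3.
Step 3 — with total size 4, 2 blocks, and largest block 3, the block sizes (in nonincreasing order) are [3, 1].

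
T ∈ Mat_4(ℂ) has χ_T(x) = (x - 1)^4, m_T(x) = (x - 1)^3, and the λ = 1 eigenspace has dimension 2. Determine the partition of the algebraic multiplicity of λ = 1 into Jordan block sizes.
Block sizes for λ = 1: [3, 1]

Step 1 — from the characteristic polynomial, algebraic multiplicity of λ = 1 is 4. From dim ker(T − (1)·I) = 2, there are exactly 2 Jordan blocks for λ = 1.
Step 2 — from the minimal polynomial, the factor (x − 1)^3 tells us the largest block for λ = 1 has size 3.
Step 3 — with total size 4, 2 blocks, and largest block 3, the block sizes (in nonincreasing order) are [3, 1].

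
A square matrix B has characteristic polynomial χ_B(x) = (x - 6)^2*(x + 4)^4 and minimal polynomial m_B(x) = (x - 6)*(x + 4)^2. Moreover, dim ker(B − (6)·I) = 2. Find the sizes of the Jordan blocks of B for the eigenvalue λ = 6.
Block sizes for λ = 6: [1, 1]

Step 1 — from the characteristic polynomial, algebraic multiplicity of λ = 6 is 2. From dim ker(B − (6)·I) = 2, there are exactly 2 Jordan blocks for λ = 6.
Step 2 — from the minimal polynomial, the factor (x − 6) tells us the largest block for λ = 6 has size 1.
Step 3 — with total size 2, 2 blocks, and largest block 1, the block sizes (in nonincreasing order) are [1, 1].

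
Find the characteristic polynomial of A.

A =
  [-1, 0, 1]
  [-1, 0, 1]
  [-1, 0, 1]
x^3

Expanding det(x·I − A) (e.g. by cofactor expansion or by noting that A is similar to its Jordan form J, which has the same characteristic polynomial as A) gives
  χ_A(x) = x^3
which factors as x^3. The eigenvalues (with algebraic multiplicities) are λ = 0 with multiplicity 3.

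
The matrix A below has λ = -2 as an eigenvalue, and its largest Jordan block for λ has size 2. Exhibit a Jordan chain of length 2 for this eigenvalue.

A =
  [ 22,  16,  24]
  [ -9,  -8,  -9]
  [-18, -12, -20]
A Jordan chain for λ = -2 of length 2:
v_1 = (24, -9, -18)ᵀ
v_2 = (1, 0, 0)ᵀ

Let N = A − (-2)·I. We want v_2 with N^2 v_2 = 0 but N^1 v_2 ≠ 0; then v_{j-1} := N · v_j for j = 2, …, 2.

Pick v_2 = (1, 0, 0)ᵀ.
Then v_1 = N · v_2 = (24, -9, -18)ᵀ.

Sanity check: (A − (-2)·I) v_1 = (0, 0, 0)ᵀ = 0. ✓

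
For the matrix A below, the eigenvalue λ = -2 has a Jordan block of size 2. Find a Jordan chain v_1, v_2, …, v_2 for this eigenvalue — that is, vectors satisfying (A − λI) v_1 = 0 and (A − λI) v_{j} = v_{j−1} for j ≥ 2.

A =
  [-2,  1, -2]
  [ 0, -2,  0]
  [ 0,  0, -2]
A Jordan chain for λ = -2 of length 2:
v_1 = (1, 0, 0)ᵀ
v_2 = (0, 1, 0)ᵀ

Let N = A − (-2)·I. We want v_2 with N^2 v_2 = 0 but N^1 v_2 ≠ 0; then v_{j-1} := N · v_j for j = 2, …, 2.

Pick v_2 = (0, 1, 0)ᵀ.
Then v_1 = N · v_2 = (1, 0, 0)ᵀ.

Sanity check: (A − (-2)·I) v_1 = (0, 0, 0)ᵀ = 0. ✓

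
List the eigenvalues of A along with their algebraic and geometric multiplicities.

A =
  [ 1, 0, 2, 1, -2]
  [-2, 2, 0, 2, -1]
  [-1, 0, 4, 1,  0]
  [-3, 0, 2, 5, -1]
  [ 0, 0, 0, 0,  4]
λ = 2: alg = 2, geom = 2; λ = 4: alg = 3, geom = 1

Step 1 — factor the characteristic polynomial to read off the algebraic multiplicities:
  χ_A(x) = (x - 4)^3*(x - 2)^2

Step 2 — compute geometric multiplicities via the rank-nullity identity g(λ) = n − rank(A − λI):
  rank(A − (2)·I) = 3, so dim ker(A − (2)·I) = n − 3 = 2
  rank(A − (4)·I) = 4, so dim ker(A − (4)·I) = n − 4 = 1

Summary:
  λ = 2: algebraic multiplicity = 2, geometric multiplicity = 2
  λ = 4: algebraic multiplicity = 3, geometric multiplicity = 1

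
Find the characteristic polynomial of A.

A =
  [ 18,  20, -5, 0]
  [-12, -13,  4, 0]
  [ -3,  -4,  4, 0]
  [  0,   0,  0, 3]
x^4 - 12*x^3 + 54*x^2 - 108*x + 81

Expanding det(x·I − A) (e.g. by cofactor expansion or by noting that A is similar to its Jordan form J, which has the same characteristic polynomial as A) gives
  χ_A(x) = x^4 - 12*x^3 + 54*x^2 - 108*x + 81
which factors as (x - 3)^4. The eigenvalues (with algebraic multiplicities) are λ = 3 with multiplicity 4.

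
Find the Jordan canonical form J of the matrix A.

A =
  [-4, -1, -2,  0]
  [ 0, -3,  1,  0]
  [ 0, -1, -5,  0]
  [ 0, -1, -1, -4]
J_3(-4) ⊕ J_1(-4)

The characteristic polynomial is
  det(x·I − A) = x^4 + 16*x^3 + 96*x^2 + 256*x + 256 = (x + 4)^4

Eigenvalues and multiplicities (the geometric multiplicity of λ is n − rank(A − λI), which equals the number of Jordan blocks for λ):
  λ = -4: algebraic multiplicity = 4, geometric multiplicity = 2

Determining the block sizes for each eigenvalue:
  λ = -4: with am = 4 and gm = 2, the partition is not yet determined (e.g. several partitions of 4 into 2 parts exist). Let N = A − (-4)·I. Computing rank(N^1) = 2, rank(N^2) = 1, rank(N^3) = 0; the number of blocks of size ≥ j is rank(N^{j−1}) − rank(N^j), giving [2, 1, 1]. So we have 1 block(s) of size 3, 1 block(s) of size 1 → block sizes [3, 1]

Assembling the blocks gives a Jordan form
J =
  [-4,  1,  0,  0]
  [ 0, -4,  1,  0]
  [ 0,  0, -4,  0]
  [ 0,  0,  0, -4]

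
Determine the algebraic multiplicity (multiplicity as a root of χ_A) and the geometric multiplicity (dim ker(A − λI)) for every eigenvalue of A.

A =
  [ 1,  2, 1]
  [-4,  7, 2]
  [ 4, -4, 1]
λ = 3: alg = 3, geom = 2

Step 1 — factor the characteristic polynomial to read off the algebraic multiplicities:
  χ_A(x) = (x - 3)^3

Step 2 — compute geometric multiplicities via the rank-nullity identity g(λ) = n − rank(A − λI):
  rank(A − (3)·I) = 1, so dim ker(A − (3)·I) = n − 1 = 2

Summary:
  λ = 3: algebraic multiplicity = 3, geometric multiplicity = 2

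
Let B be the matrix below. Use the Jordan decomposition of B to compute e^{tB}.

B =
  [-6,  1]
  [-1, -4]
e^{tB} =
  [-t*exp(-5*t) + exp(-5*t), t*exp(-5*t)]
  [-t*exp(-5*t), t*exp(-5*t) + exp(-5*t)]

Strategy: write B = P · J · P⁻¹ where J is a Jordan canonical form, so e^{tB} = P · e^{tJ} · P⁻¹, and e^{tJ} can be computed block-by-block.

B has Jordan form
J =
  [-5,  1]
  [ 0, -5]
(up to reordering of blocks).

Per-block formulas:
  For a 2×2 Jordan block J_2(-5): exp(t · J_2(-5)) = e^(-5t)·(I + t·N), where N is the 2×2 nilpotent shift.

After assembling e^{tJ} and conjugating by P, we get:

e^{tB} =
  [-t*exp(-5*t) + exp(-5*t), t*exp(-5*t)]
  [-t*exp(-5*t), t*exp(-5*t) + exp(-5*t)]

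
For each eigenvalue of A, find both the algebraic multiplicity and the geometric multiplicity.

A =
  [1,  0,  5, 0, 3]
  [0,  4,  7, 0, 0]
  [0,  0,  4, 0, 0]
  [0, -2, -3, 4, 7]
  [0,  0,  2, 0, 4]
λ = 1: alg = 1, geom = 1; λ = 4: alg = 4, geom = 2

Step 1 — factor the characteristic polynomial to read off the algebraic multiplicities:
  χ_A(x) = (x - 4)^4*(x - 1)

Step 2 — compute geometric multiplicities via the rank-nullity identity g(λ) = n − rank(A − λI):
  rank(A − (1)·I) = 4, so dim ker(A − (1)·I) = n − 4 = 1
  rank(A − (4)·I) = 3, so dim ker(A − (4)·I) = n − 3 = 2

Summary:
  λ = 1: algebraic multiplicity = 1, geometric multiplicity = 1
  λ = 4: algebraic multiplicity = 4, geometric multiplicity = 2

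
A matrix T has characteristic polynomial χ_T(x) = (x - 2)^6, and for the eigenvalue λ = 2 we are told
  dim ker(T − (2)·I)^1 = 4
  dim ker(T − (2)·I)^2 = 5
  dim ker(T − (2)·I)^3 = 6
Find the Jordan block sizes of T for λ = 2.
Block sizes for λ = 2: [3, 1, 1, 1]

From the dimensions of kernels of powers, the number of Jordan blocks of size at least j is d_j − d_{j−1} where d_j = dim ker(N^j) (with d_0 = 0). Computing the differences gives [4, 1, 1].
The number of blocks of size exactly k is (#blocks of size ≥ k) − (#blocks of size ≥ k + 1), so the partition is: 3 block(s) of size 1, 1 block(s) of size 3.
In nonincreasing order the block sizes are [3, 1, 1, 1].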